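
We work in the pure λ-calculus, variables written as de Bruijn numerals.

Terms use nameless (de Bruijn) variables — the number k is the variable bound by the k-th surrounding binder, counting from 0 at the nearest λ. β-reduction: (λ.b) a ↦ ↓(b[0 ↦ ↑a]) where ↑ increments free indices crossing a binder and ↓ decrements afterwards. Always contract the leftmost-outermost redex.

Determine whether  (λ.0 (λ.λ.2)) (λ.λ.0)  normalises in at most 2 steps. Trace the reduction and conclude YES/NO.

  start: (λ.0 (λ.λ.2)) (λ.λ.0)
  step 1: (λ.λ.0) (λ.λ.λ.λ.0)
  step 2: λ.0

Answer: YES — reaches normal form λ.0 in 2 ≤ 2 steps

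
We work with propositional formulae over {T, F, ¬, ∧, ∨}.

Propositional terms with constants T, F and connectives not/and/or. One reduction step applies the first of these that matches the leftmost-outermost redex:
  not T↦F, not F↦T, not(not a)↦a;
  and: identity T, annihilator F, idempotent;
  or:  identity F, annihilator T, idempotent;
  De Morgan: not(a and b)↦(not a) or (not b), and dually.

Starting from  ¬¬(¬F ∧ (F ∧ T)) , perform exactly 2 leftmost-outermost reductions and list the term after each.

  start: ¬¬(¬F ∧ (F ∧ T))
  →1  ¬F ∧ (F ∧ T)
  →2  T ∧ (F ∧ T)

Answer: after 2 steps: T ∧ (F ∧ T)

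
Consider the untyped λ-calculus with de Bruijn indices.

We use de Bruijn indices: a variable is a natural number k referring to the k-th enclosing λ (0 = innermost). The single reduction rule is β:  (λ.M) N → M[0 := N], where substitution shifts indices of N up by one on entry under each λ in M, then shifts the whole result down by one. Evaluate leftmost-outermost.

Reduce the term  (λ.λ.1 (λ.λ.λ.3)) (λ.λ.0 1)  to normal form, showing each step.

  start: (λ.λ.1 (λ.λ.λ.3)) (λ.λ.0 1)
  →1  λ.(λ.λ.0 1) (λ.λ.λ.3)
  →2  λ.λ.0 (λ.λ.λ.4)

Answer: normal form = λ.λ.0 (λ.λ.λ.4)  (in 2 steps)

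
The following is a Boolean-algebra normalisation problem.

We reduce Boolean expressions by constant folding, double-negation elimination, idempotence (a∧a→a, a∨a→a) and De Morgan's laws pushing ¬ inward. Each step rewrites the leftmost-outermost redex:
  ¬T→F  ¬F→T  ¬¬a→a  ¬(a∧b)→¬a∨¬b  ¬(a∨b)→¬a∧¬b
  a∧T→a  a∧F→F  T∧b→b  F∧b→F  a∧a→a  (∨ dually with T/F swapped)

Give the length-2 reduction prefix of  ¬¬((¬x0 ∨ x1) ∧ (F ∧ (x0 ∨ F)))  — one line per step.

Answer: after 2 steps: (¬x0 ∨ x1) ∧ F

Derivation:
  start: ¬¬((¬x0 ∨ x1) ∧ (F ∧ (x0 ∨ F)))
  [1] (¬x0 ∨ x1) ∧ (F ∧ (x0 ∨ F))
  [2] (¬x0 ∨ x1) ∧ F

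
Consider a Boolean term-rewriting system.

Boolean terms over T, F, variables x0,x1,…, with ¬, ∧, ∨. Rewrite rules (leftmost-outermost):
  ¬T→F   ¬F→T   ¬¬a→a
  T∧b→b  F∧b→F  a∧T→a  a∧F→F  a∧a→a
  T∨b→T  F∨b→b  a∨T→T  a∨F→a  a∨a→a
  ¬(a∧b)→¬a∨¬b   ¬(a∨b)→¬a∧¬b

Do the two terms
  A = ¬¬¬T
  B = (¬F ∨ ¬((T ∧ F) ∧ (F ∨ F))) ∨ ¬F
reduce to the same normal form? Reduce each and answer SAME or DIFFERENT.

Answer: DIFFERENT — A ⇓ F, B ⇓ T

Derivation:
Term A:
  start: ¬¬¬T
  →1  ¬T
  →2  F

Term B:
  start: (¬F ∨ ¬((T ∧ F) ∧ (F ∨ F))) ∨ ¬F
  →1  (T ∨ ¬((T ∧ F) ∧ (F ∨ F))) ∨ ¬F
  →2  T ∨ ¬F
  →3  T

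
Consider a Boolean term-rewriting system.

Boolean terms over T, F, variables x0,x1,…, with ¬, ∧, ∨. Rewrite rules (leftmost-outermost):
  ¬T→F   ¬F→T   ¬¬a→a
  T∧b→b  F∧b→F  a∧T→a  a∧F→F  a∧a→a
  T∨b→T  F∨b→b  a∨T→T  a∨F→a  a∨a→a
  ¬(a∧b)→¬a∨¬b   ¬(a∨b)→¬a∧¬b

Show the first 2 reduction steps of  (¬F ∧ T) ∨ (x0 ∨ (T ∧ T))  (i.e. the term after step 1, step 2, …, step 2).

  start: (¬F ∧ T) ∨ (x0 ∨ (T ∧ T))
  [1] ¬F ∨ (x0 ∨ (T ∧ T))
  [2] T ∨ (x0 ∨ (T ∧ T))

Answer: after 2 steps: T ∨ (x0 ∨ (T ∧ T))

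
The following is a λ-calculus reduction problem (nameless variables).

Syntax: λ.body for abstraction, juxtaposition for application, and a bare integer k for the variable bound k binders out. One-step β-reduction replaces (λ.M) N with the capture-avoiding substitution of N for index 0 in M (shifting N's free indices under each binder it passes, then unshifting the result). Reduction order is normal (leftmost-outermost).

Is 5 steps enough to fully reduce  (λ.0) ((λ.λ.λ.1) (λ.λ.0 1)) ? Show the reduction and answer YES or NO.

  start: (λ.0) ((λ.λ.λ.1) (λ.λ.0 1))
  step 1: (λ.λ.λ.1) (λ.λ.0 1)
  step 2: λ.λ.1

Answer: YES — reaches normal form λ.λ.1 in 2 ≤ 5 steps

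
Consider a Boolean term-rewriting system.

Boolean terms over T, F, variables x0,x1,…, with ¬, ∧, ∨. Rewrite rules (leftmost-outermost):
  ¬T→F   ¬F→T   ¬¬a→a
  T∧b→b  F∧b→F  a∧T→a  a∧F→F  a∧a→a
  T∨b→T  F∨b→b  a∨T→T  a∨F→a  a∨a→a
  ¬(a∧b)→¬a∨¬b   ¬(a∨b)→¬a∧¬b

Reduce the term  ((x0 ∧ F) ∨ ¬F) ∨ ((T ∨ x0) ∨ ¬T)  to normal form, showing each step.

Answer: normal form = T  (in 4 steps)

Working:
  start: ((x0 ∧ F) ∨ ¬F) ∨ ((T ∨ x0) ∨ ¬T)
  step 1: (F ∨ ¬F) ∨ ((T ∨ x0) ∨ ¬T)
  step 2: ¬F ∨ ((T ∨ x0) ∨ ¬T)
  step 3: T ∨ ((T ∨ x0) ∨ ¬T)
  step 4: T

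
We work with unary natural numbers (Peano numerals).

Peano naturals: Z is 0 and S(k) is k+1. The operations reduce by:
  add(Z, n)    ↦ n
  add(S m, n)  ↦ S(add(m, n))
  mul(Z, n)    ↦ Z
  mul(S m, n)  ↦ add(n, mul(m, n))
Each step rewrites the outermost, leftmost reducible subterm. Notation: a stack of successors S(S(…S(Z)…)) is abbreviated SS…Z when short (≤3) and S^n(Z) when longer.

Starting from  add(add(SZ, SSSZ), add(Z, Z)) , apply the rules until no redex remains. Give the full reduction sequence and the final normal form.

  start: add(add(SZ, SSSZ), add(Z, Z))
  [1] add(S(add(Z, SSSZ)), add(Z, Z))
  [2] S(add(add(Z, SSSZ), add(Z, Z)))
  [3] S(add(SSSZ, add(Z, Z)))
  [4] S(S(add(SSZ, add(Z, Z))))
  [5] S(S(S(add(SZ, add(Z, Z)))))
  [6] S(S(S(S(add(Z, add(Z, Z))))))
  [7] S(S(S(S(add(Z, Z)))))
  [8] S^4(Z)

Answer: normal form = S^4(Z)  (in 8 steps)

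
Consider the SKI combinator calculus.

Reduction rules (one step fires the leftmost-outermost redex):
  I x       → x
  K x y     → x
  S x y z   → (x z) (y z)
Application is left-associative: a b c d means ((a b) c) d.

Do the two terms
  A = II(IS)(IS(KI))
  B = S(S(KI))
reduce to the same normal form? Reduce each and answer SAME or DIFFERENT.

Answer: SAME — A ⇓ S(S(KI)), B ⇓ S(S(KI))

Derivation:
Term A:
  start: II(IS)(IS(KI))
  step 1: I(IS)(IS(KI))
  step 2: IS(IS(KI))
  step 3: S(IS(KI))
  step 4: S(S(KI))

Term B:
  start: S(S(KI))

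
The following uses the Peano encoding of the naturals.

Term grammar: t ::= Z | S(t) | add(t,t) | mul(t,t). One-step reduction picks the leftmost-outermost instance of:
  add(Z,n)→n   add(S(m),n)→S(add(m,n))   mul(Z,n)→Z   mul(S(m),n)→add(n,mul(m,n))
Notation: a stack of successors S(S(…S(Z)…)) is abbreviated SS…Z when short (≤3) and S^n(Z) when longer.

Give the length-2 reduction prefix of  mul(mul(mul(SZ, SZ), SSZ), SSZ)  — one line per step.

  start: mul(mul(mul(SZ, SZ), SSZ), SSZ)
  step 1: mul(mul(add(SZ, mul(Z, SZ)), SSZ), SSZ)
  step 2: mul(mul(S(add(Z, mul(Z, SZ))), SSZ), SSZ)

Answer: after 2 steps: mul(mul(S(add(Z, mul(Z, SZ))), SSZ), SSZ)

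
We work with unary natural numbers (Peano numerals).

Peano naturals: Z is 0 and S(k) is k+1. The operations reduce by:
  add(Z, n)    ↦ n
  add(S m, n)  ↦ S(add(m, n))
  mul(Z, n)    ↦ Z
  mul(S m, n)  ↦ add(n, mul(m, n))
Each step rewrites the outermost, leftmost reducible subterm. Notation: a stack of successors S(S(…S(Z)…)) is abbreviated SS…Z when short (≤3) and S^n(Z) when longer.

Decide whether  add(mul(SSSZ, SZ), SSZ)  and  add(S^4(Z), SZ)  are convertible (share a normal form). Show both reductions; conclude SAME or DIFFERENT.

Answer: SAME — A ⇓ S^5(Z), B ⇓ S^5(Z)

Working:
Term A:
  start: add(mul(SSSZ, SZ), SSZ)
  [1] add(add(SZ, mul(SSZ, SZ)), SSZ)
  [2] add(S(add(Z, mul(SSZ, SZ))), SSZ)
  [3] S(add(add(Z, mul(SSZ, SZ)), SSZ))
  [4] S(add(mul(SSZ, SZ), SSZ))
  [5] S(add(add(SZ, mul(SZ, SZ)), SSZ))
  [6] S(add(S(add(Z, mul(SZ, SZ))), SSZ))
  [7] S(S(add(add(Z, mul(SZ, SZ)), SSZ)))
  [8] S(S(add(mul(SZ, SZ), SSZ)))
  [9] S(S(add(add(SZ, mul(Z, SZ)), SSZ)))
  [10] S(S(add(S(add(Z, mul(Z, SZ))), SSZ)))
  [11] S(S(S(add(add(Z, mul(Z, SZ)), SSZ))))
  [12] S(S(S(add(mul(Z, SZ), SSZ))))
  [13] S(S(S(add(Z, SSZ))))
  [14] S^5(Z)

Term B:
  start: add(S^4(Z), SZ)
  [1] S(add(SSSZ, SZ))
  [2] S(S(add(SSZ, SZ)))
  [3] S(S(S(add(SZ, SZ))))
  [4] S(S(S(S(add(Z, SZ)))))
  [5] S^5(Z)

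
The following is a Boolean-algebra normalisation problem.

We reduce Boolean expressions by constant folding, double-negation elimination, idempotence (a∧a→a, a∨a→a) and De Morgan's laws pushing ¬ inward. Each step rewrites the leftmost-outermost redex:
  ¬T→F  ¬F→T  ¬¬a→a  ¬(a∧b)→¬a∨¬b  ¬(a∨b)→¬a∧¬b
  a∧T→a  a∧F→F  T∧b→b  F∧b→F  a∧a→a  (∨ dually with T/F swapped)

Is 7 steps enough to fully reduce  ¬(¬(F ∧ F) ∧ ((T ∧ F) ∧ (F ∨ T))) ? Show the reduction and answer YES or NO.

  start: ¬(¬(F ∧ F) ∧ ((T ∧ F) ∧ (F ∨ T)))
  →1  ¬¬(F ∧ F) ∨ ¬((T ∧ F) ∧ (F ∨ T))
  →2  (F ∧ F) ∨ ¬((T ∧ F) ∧ (F ∨ T))
  →3  F ∨ ¬((T ∧ F) ∧ (F ∨ T))
  →4  ¬((T ∧ F) ∧ (F ∨ T))
  →5  ¬(T ∧ F) ∨ ¬(F ∨ T)
  →6  (¬T ∨ ¬F) ∨ ¬(F ∨ T)
  →7  (F ∨ ¬F) ∨ ¬(F ∨ T)

Answer: NO — after 7 steps the term is (F ∨ ¬F) ∨ ¬(F ∨ T), not yet normal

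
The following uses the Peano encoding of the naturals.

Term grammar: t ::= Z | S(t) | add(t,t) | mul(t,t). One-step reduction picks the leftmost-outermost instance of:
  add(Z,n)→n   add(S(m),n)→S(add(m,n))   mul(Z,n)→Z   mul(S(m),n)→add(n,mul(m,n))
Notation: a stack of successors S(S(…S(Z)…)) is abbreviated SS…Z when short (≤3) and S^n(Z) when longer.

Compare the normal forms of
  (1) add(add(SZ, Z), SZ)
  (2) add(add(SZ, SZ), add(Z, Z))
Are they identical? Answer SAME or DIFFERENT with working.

Term A:
  start: add(add(SZ, Z), SZ)
  step 1: add(S(add(Z, Z)), SZ)
  step 2: S(add(add(Z, Z), SZ))
  step 3: S(add(Z, SZ))
  step 4: SSZ

Term B:
  start: add(add(SZ, SZ), add(Z, Z))
  step 1: add(S(add(Z, SZ)), add(Z, Z))
  step 2: S(add(add(Z, SZ), add(Z, Z)))
  step 3: S(add(SZ, add(Z, Z)))
  step 4: S(S(add(Z, add(Z, Z))))
  step 5: S(S(add(Z, Z)))
  step 6: SSZ

Answer: SAME — A ⇓ SSZ, B ⇓ SSZ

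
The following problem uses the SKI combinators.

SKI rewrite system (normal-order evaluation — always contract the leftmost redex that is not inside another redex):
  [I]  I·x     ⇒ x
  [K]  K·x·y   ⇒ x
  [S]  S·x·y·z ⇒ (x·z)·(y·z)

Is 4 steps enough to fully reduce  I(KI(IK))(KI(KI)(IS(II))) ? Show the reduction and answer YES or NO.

Answer: NO — after 4 steps the term is I(IS(II)), not yet normal

Working:
  start: I(KI(IK))(KI(KI)(IS(II)))
  step 1: KI(IK)(KI(KI)(IS(II)))
  step 2: I(KI(KI)(IS(II)))
  step 3: KI(KI)(IS(II))
  step 4: I(IS(II))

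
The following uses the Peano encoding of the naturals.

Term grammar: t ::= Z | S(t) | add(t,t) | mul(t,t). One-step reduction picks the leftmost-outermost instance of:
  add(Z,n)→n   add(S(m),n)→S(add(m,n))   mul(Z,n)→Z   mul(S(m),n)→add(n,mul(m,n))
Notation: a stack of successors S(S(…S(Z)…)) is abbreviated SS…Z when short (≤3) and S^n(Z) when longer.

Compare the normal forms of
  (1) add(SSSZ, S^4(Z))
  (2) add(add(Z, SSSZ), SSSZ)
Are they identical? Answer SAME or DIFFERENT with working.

Answer: DIFFERENT — A ⇓ S^7(Z), B ⇓ S^6(Z)

Derivation:
Term A:
  start: add(SSSZ, S^4(Z))
  →1  S(add(SSZ, S^4(Z)))
  →2  S(S(add(SZ, S^4(Z))))
  →3  S(S(S(add(Z, S^4(Z)))))
  →4  S^7(Z)

Term B:
  start: add(add(Z, SSSZ), SSSZ)
  →1  add(SSSZ, SSSZ)
  →2  S(add(SSZ, SSSZ))
  →3  S(S(add(SZ, SSSZ)))
  →4  S(S(S(add(Z, SSSZ))))
  →5  S^6(Z)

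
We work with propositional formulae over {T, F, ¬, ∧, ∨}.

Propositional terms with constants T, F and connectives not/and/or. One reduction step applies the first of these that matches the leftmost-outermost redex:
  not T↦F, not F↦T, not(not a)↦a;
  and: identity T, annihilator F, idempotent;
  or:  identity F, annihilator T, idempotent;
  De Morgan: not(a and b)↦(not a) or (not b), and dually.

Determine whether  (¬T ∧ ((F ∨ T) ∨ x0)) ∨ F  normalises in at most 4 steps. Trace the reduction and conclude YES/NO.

  start: (¬T ∧ ((F ∨ T) ∨ x0)) ∨ F
  [1] ¬T ∧ ((F ∨ T) ∨ x0)
  [2] F ∧ ((F ∨ T) ∨ x0)
  [3] F

Answer: YES — reaches normal form F in 3 ≤ 4 steps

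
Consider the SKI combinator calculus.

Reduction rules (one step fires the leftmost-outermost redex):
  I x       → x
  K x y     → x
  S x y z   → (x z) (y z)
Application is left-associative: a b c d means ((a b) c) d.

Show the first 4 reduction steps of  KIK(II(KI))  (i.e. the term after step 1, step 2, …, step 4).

Answer: after 4 steps: KI

Working:
  start: KIK(II(KI))
  [1] I(II(KI))
  [2] II(KI)
  [3] I(KI)
  [4] KI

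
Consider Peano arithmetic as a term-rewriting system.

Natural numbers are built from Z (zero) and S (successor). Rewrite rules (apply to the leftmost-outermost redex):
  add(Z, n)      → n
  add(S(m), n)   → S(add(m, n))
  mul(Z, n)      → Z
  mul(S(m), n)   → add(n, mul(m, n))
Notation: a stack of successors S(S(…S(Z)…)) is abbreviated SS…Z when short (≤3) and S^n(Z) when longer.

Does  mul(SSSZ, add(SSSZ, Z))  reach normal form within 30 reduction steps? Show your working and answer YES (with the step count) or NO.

  start: mul(SSSZ, add(SSSZ, Z))
  [1] add(add(SSSZ, Z), mul(SSZ, add(SSSZ, Z)))
  [2] add(S(add(SSZ, Z)), mul(SSZ, add(SSSZ, Z)))
  [3] S(add(add(SSZ, Z), mul(SSZ, add(SSSZ, Z))))
  [4] S(add(S(add(SZ, Z)), mul(SSZ, add(SSSZ, Z))))
  [5] S(S(add(add(SZ, Z), mul(SSZ, add(SSSZ, Z)))))
  [6] S(S(add(S(add(Z, Z)), mul(SSZ, add(SSSZ, Z)))))
  [7] S(S(S(add(add(Z, Z), mul(SSZ, add(SSSZ, Z))))))
  [8] S(S(S(add(Z, mul(SSZ, add(SSSZ, Z))))))
  [9] S(S(S(mul(SSZ, add(SSSZ, Z)))))
  [10] S(S(S(add(add(SSSZ, Z), mul(SZ, add(SSSZ, Z))))))
  [11] S(S(S(add(S(add(SSZ, Z)), mul(SZ, add(SSSZ, Z))))))
  [12] S(S(S(S(add(add(SSZ, Z), mul(SZ, add(SSSZ, Z)))))))
  [13] S(S(S(S(add(S(add(SZ, Z)), mul(SZ, add(SSSZ, Z)))))))
  [14] S(S(S(S(S(add(add(SZ, Z), mul(SZ, add(SSSZ, Z))))))))
  [15] S(S(S(S(S(add(S(add(Z, Z)), mul(SZ, add(SSSZ, Z))))))))
  [16] S(S(S(S(S(S(add(add(Z, Z), mul(SZ, add(SSSZ, Z)))))))))
  [17] S(S(S(S(S(S(add(Z, mul(SZ, add(SSSZ, Z)))))))))
  [18] S(S(S(S(S(S(mul(SZ, add(SSSZ, Z))))))))
  [19] S(S(S(S(S(S(add(add(SSSZ, Z), mul(Z, add(SSSZ, Z)))))))))
  [20] S(S(S(S(S(S(add(S(add(SSZ, Z)), mul(Z, add(SSSZ, Z)))))))))
  [21] S(S(S(S(S(S(S(add(add(SSZ, Z), mul(Z, add(SSSZ, Z))))))))))
  [22] S(S(S(S(S(S(S(add(S(add(SZ, Z)), mul(Z, add(SSSZ, Z))))))))))
  [23] S(S(S(S(S(S(S(S(add(add(SZ, Z), mul(Z, add(SSSZ, Z)))))))))))
  [24] S(S(S(S(S(S(S(S(add(S(add(Z, Z)), mul(Z, add(SSSZ, Z)))))))))))
  [25] S(S(S(S(S(S(S(S(S(add(add(Z, Z), mul(Z, add(SSSZ, Z))))))))))))
  [26] S(S(S(S(S(S(S(S(S(add(Z, mul(Z, add(SSSZ, Z))))))))))))
  [27] S(S(S(S(S(S(S(S(S(mul(Z, add(SSSZ, Z)))))))))))
  [28] S^9(Z)

Answer: YES — reaches normal form S^9(Z) in 28 ≤ 30 steps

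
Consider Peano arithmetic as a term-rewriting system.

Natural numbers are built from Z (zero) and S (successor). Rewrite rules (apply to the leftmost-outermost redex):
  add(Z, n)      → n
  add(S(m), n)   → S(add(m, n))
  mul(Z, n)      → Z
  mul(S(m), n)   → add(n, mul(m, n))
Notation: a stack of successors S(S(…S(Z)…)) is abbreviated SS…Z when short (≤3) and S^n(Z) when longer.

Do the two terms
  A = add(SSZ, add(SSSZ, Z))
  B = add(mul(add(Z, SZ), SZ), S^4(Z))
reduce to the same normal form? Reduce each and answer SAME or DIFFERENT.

Answer: SAME — A ⇓ S^5(Z), B ⇓ S^5(Z)

Reduction:
Term A:
  start: add(SSZ, add(SSSZ, Z))
  →1  S(add(SZ, add(SSSZ, Z)))
  →2  S(S(add(Z, add(SSSZ, Z))))
  →3  S(S(add(SSSZ, Z)))
  →4  S(S(S(add(SSZ, Z))))
  →5  S(S(S(S(add(SZ, Z)))))
  →6  S(S(S(S(S(add(Z, Z))))))
  →7  S^5(Z)

Term B:
  start: add(mul(add(Z, SZ), SZ), S^4(Z))
  →1  add(mul(SZ, SZ), S^4(Z))
  →2  add(add(SZ, mul(Z, SZ)), S^4(Z))
  →3  add(S(add(Z, mul(Z, SZ))), S^4(Z))
  →4  S(add(add(Z, mul(Z, SZ)), S^4(Z)))
  →5  S(add(mul(Z, SZ), S^4(Z)))
  →6  S(add(Z, S^4(Z)))
  →7  S^5(Z)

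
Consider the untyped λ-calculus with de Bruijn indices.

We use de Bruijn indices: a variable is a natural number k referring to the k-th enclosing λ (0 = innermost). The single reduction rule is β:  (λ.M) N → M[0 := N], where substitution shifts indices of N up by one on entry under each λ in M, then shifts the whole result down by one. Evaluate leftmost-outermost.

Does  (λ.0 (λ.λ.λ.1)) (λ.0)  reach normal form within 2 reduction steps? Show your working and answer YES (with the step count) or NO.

Answer: YES — reaches normal form λ.λ.λ.1 in 2 ≤ 2 steps

Working:
  start: (λ.0 (λ.λ.λ.1)) (λ.0)
  step 1: (λ.0) (λ.λ.λ.1)
  step 2: λ.λ.λ.1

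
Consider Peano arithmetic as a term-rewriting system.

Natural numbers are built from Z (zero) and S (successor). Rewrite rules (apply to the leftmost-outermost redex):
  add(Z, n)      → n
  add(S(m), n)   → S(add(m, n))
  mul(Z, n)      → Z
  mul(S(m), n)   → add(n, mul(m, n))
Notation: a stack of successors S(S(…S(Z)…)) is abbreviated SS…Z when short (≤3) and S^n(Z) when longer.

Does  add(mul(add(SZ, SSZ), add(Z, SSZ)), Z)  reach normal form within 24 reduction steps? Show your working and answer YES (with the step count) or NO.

Answer: NO — after 24 steps the term is S(S(S(S(S(S(add(Z, Z))))))), not yet normal

Derivation:
  start: add(mul(add(SZ, SSZ), add(Z, SSZ)), Z)
  step 1: add(mul(S(add(Z, SSZ)), add(Z, SSZ)), Z)
  step 2: add(add(add(Z, SSZ), mul(add(Z, SSZ), add(Z, SSZ))), Z)
  step 3: add(add(SSZ, mul(add(Z, SSZ), add(Z, SSZ))), Z)
  step 4: add(S(add(SZ, mul(add(Z, SSZ), add(Z, SSZ)))), Z)
  step 5: S(add(add(SZ, mul(add(Z, SSZ), add(Z, SSZ))), Z))
  step 6: S(add(S(add(Z, mul(add(Z, SSZ), add(Z, SSZ)))), Z))
  step 7: S(S(add(add(Z, mul(add(Z, SSZ), add(Z, SSZ))), Z)))
  step 8: S(S(add(mul(add(Z, SSZ), add(Z, SSZ)), Z)))
  step 9: S(S(add(mul(SSZ, add(Z, SSZ)), Z)))
  step 10: S(S(add(add(add(Z, SSZ), mul(SZ, add(Z, SSZ))), Z)))
  step 11: S(S(add(add(SSZ, mul(SZ, add(Z, SSZ))), Z)))
  step 12: S(S(add(S(add(SZ, mul(SZ, add(Z, SSZ)))), Z)))
  step 13: S(S(S(add(add(SZ, mul(SZ, add(Z, SSZ))), Z))))
  step 14: S(S(S(add(S(add(Z, mul(SZ, add(Z, SSZ)))), Z))))
  step 15: S(S(S(S(add(add(Z, mul(SZ, add(Z, SSZ))), Z)))))
  step 16: S(S(S(S(add(mul(SZ, add(Z, SSZ)), Z)))))
  step 17: S(S(S(S(add(add(add(Z, SSZ), mul(Z, add(Z, SSZ))), Z)))))
  step 18: S(S(S(S(add(add(SSZ, mul(Z, add(Z, SSZ))), Z)))))
  step 19: S(S(S(S(add(S(add(SZ, mul(Z, add(Z, SSZ)))), Z)))))
  step 20: S(S(S(S(S(add(add(SZ, mul(Z, add(Z, SSZ))), Z))))))
  step 21: S(S(S(S(S(add(S(add(Z, mul(Z, add(Z, SSZ)))), Z))))))
  step 22: S(S(S(S(S(S(add(add(Z, mul(Z, add(Z, SSZ))), Z)))))))
  step 23: S(S(S(S(S(S(add(mul(Z, add(Z, SSZ)), Z)))))))
  step 24: S(S(S(S(S(S(add(Z, Z)))))))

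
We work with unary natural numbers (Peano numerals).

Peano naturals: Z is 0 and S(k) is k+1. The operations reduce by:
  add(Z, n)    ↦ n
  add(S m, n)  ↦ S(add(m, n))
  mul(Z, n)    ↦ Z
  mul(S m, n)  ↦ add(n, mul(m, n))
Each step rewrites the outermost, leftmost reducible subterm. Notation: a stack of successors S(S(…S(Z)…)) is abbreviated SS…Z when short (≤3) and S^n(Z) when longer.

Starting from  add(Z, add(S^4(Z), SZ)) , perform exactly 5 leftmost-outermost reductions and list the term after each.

  start: add(Z, add(S^4(Z), SZ))
  [1] add(S^4(Z), SZ)
  [2] S(add(SSSZ, SZ))
  [3] S(S(add(SSZ, SZ)))
  [4] S(S(S(add(SZ, SZ))))
  [5] S(S(S(S(add(Z, SZ)))))

Answer: after 5 steps: S(S(S(S(add(Z, SZ)))))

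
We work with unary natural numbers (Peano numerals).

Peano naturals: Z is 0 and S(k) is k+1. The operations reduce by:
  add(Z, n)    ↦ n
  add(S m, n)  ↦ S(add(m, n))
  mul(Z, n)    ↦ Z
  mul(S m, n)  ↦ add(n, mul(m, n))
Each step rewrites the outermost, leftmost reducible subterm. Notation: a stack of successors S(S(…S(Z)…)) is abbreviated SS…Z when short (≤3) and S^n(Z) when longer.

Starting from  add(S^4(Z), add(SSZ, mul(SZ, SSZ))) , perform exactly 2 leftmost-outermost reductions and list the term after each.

Answer: after 2 steps: S(S(add(SSZ, add(SSZ, mul(SZ, SSZ)))))

Reduction:
  start: add(S^4(Z), add(SSZ, mul(SZ, SSZ)))
  step 1: S(add(SSSZ, add(SSZ, mul(SZ, SSZ))))
  step 2: S(S(add(SSZ, add(SSZ, mul(SZ, SSZ)))))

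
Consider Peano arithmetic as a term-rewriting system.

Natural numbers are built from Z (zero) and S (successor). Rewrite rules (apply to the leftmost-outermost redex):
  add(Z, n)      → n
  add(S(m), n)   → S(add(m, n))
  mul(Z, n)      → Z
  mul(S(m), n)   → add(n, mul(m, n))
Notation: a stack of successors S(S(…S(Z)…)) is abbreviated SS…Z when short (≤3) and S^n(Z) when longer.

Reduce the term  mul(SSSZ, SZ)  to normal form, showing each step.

  start: mul(SSSZ, SZ)
  [1] add(SZ, mul(SSZ, SZ))
  [2] S(add(Z, mul(SSZ, SZ)))
  [3] S(mul(SSZ, SZ))
  [4] S(add(SZ, mul(SZ, SZ)))
  [5] S(S(add(Z, mul(SZ, SZ))))
  [6] S(S(mul(SZ, SZ)))
  [7] S(S(add(SZ, mul(Z, SZ))))
  [8] S(S(S(add(Z, mul(Z, SZ)))))
  [9] S(S(S(mul(Z, SZ))))
  [10] SSSZ

Answer: normal form = SSSZ  (in 10 steps)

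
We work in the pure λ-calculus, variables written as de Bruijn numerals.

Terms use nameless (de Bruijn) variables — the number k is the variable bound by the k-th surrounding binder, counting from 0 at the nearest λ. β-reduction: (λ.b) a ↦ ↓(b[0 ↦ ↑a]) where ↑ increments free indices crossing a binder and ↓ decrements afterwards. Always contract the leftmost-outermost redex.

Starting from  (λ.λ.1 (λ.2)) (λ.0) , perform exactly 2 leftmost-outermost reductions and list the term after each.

Answer: after 2 steps: λ.λ.λ.0

Reduction:
  start: (λ.λ.1 (λ.2)) (λ.0)
  [1] λ.(λ.0) (λ.λ.0)
  [2] λ.λ.λ.0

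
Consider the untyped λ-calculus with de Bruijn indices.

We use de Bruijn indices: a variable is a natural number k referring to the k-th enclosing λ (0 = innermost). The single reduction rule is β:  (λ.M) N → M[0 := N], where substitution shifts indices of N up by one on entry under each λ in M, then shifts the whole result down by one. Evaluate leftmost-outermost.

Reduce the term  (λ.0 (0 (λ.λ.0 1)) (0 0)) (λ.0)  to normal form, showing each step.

  start: (λ.0 (0 (λ.λ.0 1)) (0 0)) (λ.0)
  step 1: (λ.0) ((λ.0) (λ.λ.0 1)) ((λ.0) (λ.0))
  step 2: (λ.0) (λ.λ.0 1) ((λ.0) (λ.0))
  step 3: (λ.λ.0 1) ((λ.0) (λ.0))
  step 4: λ.0 ((λ.0) (λ.0))
  step 5: λ.0 (λ.0)

Answer: normal form = λ.0 (λ.0)  (in 5 steps)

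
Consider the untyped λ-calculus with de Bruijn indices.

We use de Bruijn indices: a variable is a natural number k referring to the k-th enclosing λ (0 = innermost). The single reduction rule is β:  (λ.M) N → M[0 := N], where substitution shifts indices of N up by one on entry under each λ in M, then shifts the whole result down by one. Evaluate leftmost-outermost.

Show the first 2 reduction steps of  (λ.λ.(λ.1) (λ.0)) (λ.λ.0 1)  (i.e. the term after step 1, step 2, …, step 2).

  start: (λ.λ.(λ.1) (λ.0)) (λ.λ.0 1)
  →1  λ.(λ.1) (λ.0)
  →2  λ.0

Answer: after 2 steps: λ.0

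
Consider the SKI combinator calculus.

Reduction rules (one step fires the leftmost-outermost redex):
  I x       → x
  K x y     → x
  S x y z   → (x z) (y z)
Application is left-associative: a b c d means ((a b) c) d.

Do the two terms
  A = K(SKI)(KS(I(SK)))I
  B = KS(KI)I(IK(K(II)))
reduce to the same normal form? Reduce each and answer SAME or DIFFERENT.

Term A:
  start: K(SKI)(KS(I(SK)))I
  →1  SKII
  →2  KI(II)
  →3  I

Term B:
  start: KS(KI)I(IK(K(II)))
  →1  SI(IK(K(II)))
  →2  SI(K(K(II)))
  →3  SI(K(KI))

Answer: DIFFERENT — A ⇓ I, B ⇓ SI(K(KI))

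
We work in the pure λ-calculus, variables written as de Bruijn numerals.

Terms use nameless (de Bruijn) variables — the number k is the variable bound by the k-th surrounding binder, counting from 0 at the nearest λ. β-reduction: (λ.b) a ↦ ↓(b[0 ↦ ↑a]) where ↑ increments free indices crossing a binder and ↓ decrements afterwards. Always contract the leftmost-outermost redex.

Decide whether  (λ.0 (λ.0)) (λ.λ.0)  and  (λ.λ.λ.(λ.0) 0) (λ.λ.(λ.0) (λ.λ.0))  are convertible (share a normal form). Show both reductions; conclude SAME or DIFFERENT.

Answer: DIFFERENT — A ⇓ λ.0, B ⇓ λ.λ.0

Reduction:
Term A:
  start: (λ.0 (λ.0)) (λ.λ.0)
  →1  (λ.λ.0) (λ.0)
  →2  λ.0

Term B:
  start: (λ.λ.λ.(λ.0) 0) (λ.λ.(λ.0) (λ.λ.0))
  →1  λ.λ.(λ.0) 0
  →2  λ.λ.0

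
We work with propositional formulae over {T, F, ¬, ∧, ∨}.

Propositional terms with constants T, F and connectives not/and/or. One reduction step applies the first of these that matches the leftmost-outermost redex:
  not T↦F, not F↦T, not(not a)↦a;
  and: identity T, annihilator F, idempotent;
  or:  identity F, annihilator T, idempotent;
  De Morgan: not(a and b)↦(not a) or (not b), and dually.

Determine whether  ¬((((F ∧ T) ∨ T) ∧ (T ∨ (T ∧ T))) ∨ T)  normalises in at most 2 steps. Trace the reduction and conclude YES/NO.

Answer: NO — after 2 steps the term is (¬((F ∧ T) ∨ T) ∨ ¬(T ∨ (T ∧ T))) ∧ ¬T, not yet normal

Derivation:
  start: ¬((((F ∧ T) ∨ T) ∧ (T ∨ (T ∧ T))) ∨ T)
  [1] ¬(((F ∧ T) ∨ T) ∧ (T ∨ (T ∧ T))) ∧ ¬T
  [2] (¬((F ∧ T) ∨ T) ∨ ¬(T ∨ (T ∧ T))) ∧ ¬T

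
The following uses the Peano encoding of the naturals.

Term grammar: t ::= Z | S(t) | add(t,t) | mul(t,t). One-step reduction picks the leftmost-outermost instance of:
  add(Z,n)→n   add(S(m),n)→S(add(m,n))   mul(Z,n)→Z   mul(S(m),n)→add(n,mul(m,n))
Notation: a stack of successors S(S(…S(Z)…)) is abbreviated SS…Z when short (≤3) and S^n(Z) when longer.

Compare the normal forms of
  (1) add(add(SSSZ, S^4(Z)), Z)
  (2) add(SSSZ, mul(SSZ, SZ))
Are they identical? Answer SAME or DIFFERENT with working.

Answer: DIFFERENT — A ⇓ S^7(Z), B ⇓ S^5(Z)

Derivation:
Term A:
  start: add(add(SSSZ, S^4(Z)), Z)
  step 1: add(S(add(SSZ, S^4(Z))), Z)
  step 2: S(add(add(SSZ, S^4(Z)), Z))
  step 3: S(add(S(add(SZ, S^4(Z))), Z))
  step 4: S(S(add(add(SZ, S^4(Z)), Z)))
  step 5: S(S(add(S(add(Z, S^4(Z))), Z)))
  step 6: S(S(S(add(add(Z, S^4(Z)), Z))))
  step 7: S(S(S(add(S^4(Z), Z))))
  step 8: S(S(S(S(add(SSSZ, Z)))))
  step 9: S(S(S(S(S(add(SSZ, Z))))))
  step 10: S(S(S(S(S(S(add(SZ, Z)))))))
  step 11: S(S(S(S(S(S(S(add(Z, Z))))))))
  step 12: S^7(Z)

Term B:
  start: add(SSSZ, mul(SSZ, SZ))
  step 1: S(add(SSZ, mul(SSZ, SZ)))
  step 2: S(S(add(SZ, mul(SSZ, SZ))))
  step 3: S(S(S(add(Z, mul(SSZ, SZ)))))
  step 4: S(S(S(mul(SSZ, SZ))))
  step 5: S(S(S(add(SZ, mul(SZ, SZ)))))
  step 6: S(S(S(S(add(Z, mul(SZ, SZ))))))
  step 7: S(S(S(S(mul(SZ, SZ)))))
  step 8: S(S(S(S(add(SZ, mul(Z, SZ))))))
  step 9: S(S(S(S(S(add(Z, mul(Z, SZ)))))))
  step 10: S(S(S(S(S(mul(Z, SZ))))))
  step 11: S^5(Z)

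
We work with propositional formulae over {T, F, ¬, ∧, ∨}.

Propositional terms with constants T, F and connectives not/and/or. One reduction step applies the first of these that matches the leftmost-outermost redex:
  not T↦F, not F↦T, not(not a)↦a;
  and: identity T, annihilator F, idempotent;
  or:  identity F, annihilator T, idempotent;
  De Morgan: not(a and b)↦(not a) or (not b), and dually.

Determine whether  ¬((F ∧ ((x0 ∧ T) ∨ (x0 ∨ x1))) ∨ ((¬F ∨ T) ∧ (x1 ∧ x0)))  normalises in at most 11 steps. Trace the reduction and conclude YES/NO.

  start: ¬((F ∧ ((x0 ∧ T) ∨ (x0 ∨ x1))) ∨ ((¬F ∨ T) ∧ (x1 ∧ x0)))
  →1  ¬(F ∧ ((x0 ∧ T) ∨ (x0 ∨ x1))) ∧ ¬((¬F ∨ T) ∧ (x1 ∧ x0))
  →2  (¬F ∨ ¬((x0 ∧ T) ∨ (x0 ∨ x1))) ∧ ¬((¬F ∨ T) ∧ (x1 ∧ x0))
  →3  (T ∨ ¬((x0 ∧ T) ∨ (x0 ∨ x1))) ∧ ¬((¬F ∨ T) ∧ (x1 ∧ x0))
  →4  T ∧ ¬((¬F ∨ T) ∧ (x1 ∧ x0))
  →5  ¬((¬F ∨ T) ∧ (x1 ∧ x0))
  →6  ¬(¬F ∨ T) ∨ ¬(x1 ∧ x0)
  →7  (¬¬F ∧ ¬T) ∨ ¬(x1 ∧ x0)
  →8  (F ∧ ¬T) ∨ ¬(x1 ∧ x0)
  →9  F ∨ ¬(x1 ∧ x0)
  →10  ¬(x1 ∧ x0)
  →11  ¬x1 ∨ ¬x0

Answer: YES — reaches normal form ¬x1 ∨ ¬x0 in 11 ≤ 11 steps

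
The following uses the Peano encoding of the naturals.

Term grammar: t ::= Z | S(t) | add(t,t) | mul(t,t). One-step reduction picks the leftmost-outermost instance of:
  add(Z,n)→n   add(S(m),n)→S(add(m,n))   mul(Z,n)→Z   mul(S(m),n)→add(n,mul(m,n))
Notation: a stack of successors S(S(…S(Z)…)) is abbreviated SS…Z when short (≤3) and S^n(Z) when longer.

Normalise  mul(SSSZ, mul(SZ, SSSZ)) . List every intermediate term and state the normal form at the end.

Answer: normal form = S^9(Z)  (in 34 steps)

Derivation:
  start: mul(SSSZ, mul(SZ, SSSZ))
  step 1: add(mul(SZ, SSSZ), mul(SSZ, mul(SZ, SSSZ)))
  step 2: add(add(SSSZ, mul(Z, SSSZ)), mul(SSZ, mul(SZ, SSSZ)))
  step 3: add(S(add(SSZ, mul(Z, SSSZ))), mul(SSZ, mul(SZ, SSSZ)))
  step 4: S(add(add(SSZ, mul(Z, SSSZ)), mul(SSZ, mul(SZ, SSSZ))))
  step 5: S(add(S(add(SZ, mul(Z, SSSZ))), mul(SSZ, mul(SZ, SSSZ))))
  step 6: S(S(add(add(SZ, mul(Z, SSSZ)), mul(SSZ, mul(SZ, SSSZ)))))
  step 7: S(S(add(S(add(Z, mul(Z, SSSZ))), mul(SSZ, mul(SZ, SSSZ)))))
  step 8: S(S(S(add(add(Z, mul(Z, SSSZ)), mul(SSZ, mul(SZ, SSSZ))))))
  step 9: S(S(S(add(mul(Z, SSSZ), mul(SSZ, mul(SZ, SSSZ))))))
  step 10: S(S(S(add(Z, mul(SSZ, mul(SZ, SSSZ))))))
  step 11: S(S(S(mul(SSZ, mul(SZ, SSSZ)))))
  step 12: S(S(S(add(mul(SZ, SSSZ), mul(SZ, mul(SZ, SSSZ))))))
  step 13: S(S(S(add(add(SSSZ, mul(Z, SSSZ)), mul(SZ, mul(SZ, SSSZ))))))
  step 14: S(S(S(add(S(add(SSZ, mul(Z, SSSZ))), mul(SZ, mul(SZ, SSSZ))))))
  step 15: S(S(S(S(add(add(SSZ, mul(Z, SSSZ)), mul(SZ, mul(SZ, SSSZ)))))))
  step 16: S(S(S(S(add(S(add(SZ, mul(Z, SSSZ))), mul(SZ, mul(SZ, SSSZ)))))))
  step 17: S(S(S(S(S(add(add(SZ, mul(Z, SSSZ)), mul(SZ, mul(SZ, SSSZ))))))))
  step 18: S(S(S(S(S(add(S(add(Z, mul(Z, SSSZ))), mul(SZ, mul(SZ, SSSZ))))))))
  step 19: S(S(S(S(S(S(add(add(Z, mul(Z, SSSZ)), mul(SZ, mul(SZ, SSSZ)))))))))
  step 20: S(S(S(S(S(S(add(mul(Z, SSSZ), mul(SZ, mul(SZ, SSSZ)))))))))
  step 21: S(S(S(S(S(S(add(Z, mul(SZ, mul(SZ, SSSZ)))))))))
  step 22: S(S(S(S(S(S(mul(SZ, mul(SZ, SSSZ))))))))
  step 23: S(S(S(S(S(S(add(mul(SZ, SSSZ), mul(Z, mul(SZ, SSSZ)))))))))
  step 24: S(S(S(S(S(S(add(add(SSSZ, mul(Z, SSSZ)), mul(Z, mul(SZ, SSSZ)))))))))
  step 25: S(S(S(S(S(S(add(S(add(SSZ, mul(Z, SSSZ))), mul(Z, mul(SZ, SSSZ)))))))))
  step 26: S(S(S(S(S(S(S(add(add(SSZ, mul(Z, SSSZ)), mul(Z, mul(SZ, SSSZ))))))))))
  step 27: S(S(S(S(S(S(S(add(S(add(SZ, mul(Z, SSSZ))), mul(Z, mul(SZ, SSSZ))))))))))
  step 28: S(S(S(S(S(S(S(S(add(add(SZ, mul(Z, SSSZ)), mul(Z, mul(SZ, SSSZ)))))))))))
  step 29: S(S(S(S(S(S(S(S(add(S(add(Z, mul(Z, SSSZ))), mul(Z, mul(SZ, SSSZ)))))))))))
  step 30: S(S(S(S(S(S(S(S(S(add(add(Z, mul(Z, SSSZ)), mul(Z, mul(SZ, SSSZ))))))))))))
  step 31: S(S(S(S(S(S(S(S(S(add(mul(Z, SSSZ), mul(Z, mul(SZ, SSSZ))))))))))))
  step 32: S(S(S(S(S(S(S(S(S(add(Z, mul(Z, mul(SZ, SSSZ))))))))))))
  step 33: S(S(S(S(S(S(S(S(S(mul(Z, mul(SZ, SSSZ)))))))))))
  step 34: S^9(Z)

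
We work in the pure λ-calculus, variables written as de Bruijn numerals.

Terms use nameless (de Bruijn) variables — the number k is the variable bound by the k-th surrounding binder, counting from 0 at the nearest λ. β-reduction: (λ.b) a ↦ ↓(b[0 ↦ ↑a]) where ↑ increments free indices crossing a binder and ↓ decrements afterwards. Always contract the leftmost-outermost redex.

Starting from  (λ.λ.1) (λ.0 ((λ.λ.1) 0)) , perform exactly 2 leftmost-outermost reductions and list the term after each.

  start: (λ.λ.1) (λ.0 ((λ.λ.1) 0))
  step 1: λ.λ.0 ((λ.λ.1) 0)
  step 2: λ.λ.0 (λ.1)

Answer: after 2 steps: λ.λ.0 (λ.1)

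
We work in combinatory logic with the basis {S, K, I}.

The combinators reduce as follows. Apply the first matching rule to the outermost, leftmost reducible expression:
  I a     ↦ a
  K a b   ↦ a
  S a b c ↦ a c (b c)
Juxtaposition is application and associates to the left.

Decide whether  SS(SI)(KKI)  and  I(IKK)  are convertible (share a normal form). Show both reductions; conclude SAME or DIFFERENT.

Answer: DIFFERENT — A ⇓ SK(SIK), B ⇓ KK

Derivation:
Term A:
  start: SS(SI)(KKI)
  [1] S(KKI)(SI(KKI))
  [2] SK(SI(KKI))
  [3] SK(SIK)

Term B:
  start: I(IKK)
  [1] IKK
  [2] KK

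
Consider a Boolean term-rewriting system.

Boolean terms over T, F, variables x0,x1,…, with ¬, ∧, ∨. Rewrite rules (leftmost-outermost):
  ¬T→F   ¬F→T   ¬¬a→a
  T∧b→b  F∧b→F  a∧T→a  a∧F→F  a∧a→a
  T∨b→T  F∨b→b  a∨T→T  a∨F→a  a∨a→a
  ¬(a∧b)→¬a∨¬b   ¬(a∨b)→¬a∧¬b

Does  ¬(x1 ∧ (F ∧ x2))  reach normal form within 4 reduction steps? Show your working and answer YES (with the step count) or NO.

  start: ¬(x1 ∧ (F ∧ x2))
  step 1: ¬x1 ∨ ¬(F ∧ x2)
  step 2: ¬x1 ∨ (¬F ∨ ¬x2)
  step 3: ¬x1 ∨ (T ∨ ¬x2)
  step 4: ¬x1 ∨ T

Answer: NO — after 4 steps the term is ¬x1 ∨ T, not yet normal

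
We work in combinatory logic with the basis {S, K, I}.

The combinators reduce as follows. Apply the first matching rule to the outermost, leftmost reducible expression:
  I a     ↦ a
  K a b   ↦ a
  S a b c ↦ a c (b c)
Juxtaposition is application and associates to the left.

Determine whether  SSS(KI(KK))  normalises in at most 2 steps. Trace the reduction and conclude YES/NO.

Answer: NO — after 2 steps the term is SI(S(KI(KK))), not yet normal

Reduction:
  start: SSS(KI(KK))
  →1  S(KI(KK))(S(KI(KK)))
  →2  SI(S(KI(KK)))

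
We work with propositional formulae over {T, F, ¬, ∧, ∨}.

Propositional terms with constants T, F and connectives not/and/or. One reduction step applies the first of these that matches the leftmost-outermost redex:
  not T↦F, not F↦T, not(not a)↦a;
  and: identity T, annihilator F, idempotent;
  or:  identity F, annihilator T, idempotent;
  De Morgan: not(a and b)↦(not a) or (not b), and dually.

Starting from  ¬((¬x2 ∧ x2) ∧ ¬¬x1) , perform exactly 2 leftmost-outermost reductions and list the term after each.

Answer: after 2 steps: (¬¬x2 ∨ ¬x2) ∨ ¬¬¬x1

Reduction:
  start: ¬((¬x2 ∧ x2) ∧ ¬¬x1)
  step 1: ¬(¬x2 ∧ x2) ∨ ¬¬¬x1
  step 2: (¬¬x2 ∨ ¬x2) ∨ ¬¬¬x1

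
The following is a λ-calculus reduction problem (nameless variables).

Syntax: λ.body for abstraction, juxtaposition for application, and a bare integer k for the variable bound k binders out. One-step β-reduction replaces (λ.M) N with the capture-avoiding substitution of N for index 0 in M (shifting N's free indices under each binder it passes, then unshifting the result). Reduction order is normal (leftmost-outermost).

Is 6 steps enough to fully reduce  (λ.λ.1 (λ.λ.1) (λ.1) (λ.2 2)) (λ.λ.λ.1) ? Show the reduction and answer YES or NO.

  start: (λ.λ.1 (λ.λ.1) (λ.1) (λ.2 2)) (λ.λ.λ.1)
  →1  λ.(λ.λ.λ.1) (λ.λ.1) (λ.1) (λ.(λ.λ.λ.1) (λ.λ.λ.1))
  →2  λ.(λ.λ.1) (λ.1) (λ.(λ.λ.λ.1) (λ.λ.λ.1))
  →3  λ.(λ.λ.2) (λ.(λ.λ.λ.1) (λ.λ.λ.1))
  →4  λ.λ.1

Answer: YES — reaches normal form λ.λ.1 in 4 ≤ 6 steps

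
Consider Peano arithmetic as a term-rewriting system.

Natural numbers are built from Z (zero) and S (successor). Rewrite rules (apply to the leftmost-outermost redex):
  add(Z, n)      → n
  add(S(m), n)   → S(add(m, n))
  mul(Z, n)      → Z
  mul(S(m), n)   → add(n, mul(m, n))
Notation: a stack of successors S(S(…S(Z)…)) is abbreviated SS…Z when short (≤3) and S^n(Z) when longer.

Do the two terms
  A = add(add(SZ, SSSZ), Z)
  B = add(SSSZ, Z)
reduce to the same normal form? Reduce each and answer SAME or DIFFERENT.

Answer: DIFFERENT — A ⇓ S^4(Z), B ⇓ SSSZ

Derivation:
Term A:
  start: add(add(SZ, SSSZ), Z)
  [1] add(S(add(Z, SSSZ)), Z)
  [2] S(add(add(Z, SSSZ), Z))
  [3] S(add(SSSZ, Z))
  [4] S(S(add(SSZ, Z)))
  [5] S(S(S(add(SZ, Z))))
  [6] S(S(S(S(add(Z, Z)))))
  [7] S^4(Z)

Term B:
  start: add(SSSZ, Z)
  [1] S(add(SSZ, Z))
  [2] S(S(add(SZ, Z)))
  [3] S(S(S(add(Z, Z))))
  [4] SSSZ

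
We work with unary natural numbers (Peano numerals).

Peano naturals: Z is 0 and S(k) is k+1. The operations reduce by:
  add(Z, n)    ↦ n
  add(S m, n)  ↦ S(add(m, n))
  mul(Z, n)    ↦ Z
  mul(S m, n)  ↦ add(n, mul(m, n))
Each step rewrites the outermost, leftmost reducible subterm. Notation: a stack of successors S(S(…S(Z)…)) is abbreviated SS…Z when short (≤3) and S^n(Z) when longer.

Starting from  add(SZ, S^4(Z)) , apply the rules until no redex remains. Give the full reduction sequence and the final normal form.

Answer: normal form = S^5(Z)  (in 2 steps)

Reduction:
  start: add(SZ, S^4(Z))
  →1  S(add(Z, S^4(Z)))
  →2  S^5(Z)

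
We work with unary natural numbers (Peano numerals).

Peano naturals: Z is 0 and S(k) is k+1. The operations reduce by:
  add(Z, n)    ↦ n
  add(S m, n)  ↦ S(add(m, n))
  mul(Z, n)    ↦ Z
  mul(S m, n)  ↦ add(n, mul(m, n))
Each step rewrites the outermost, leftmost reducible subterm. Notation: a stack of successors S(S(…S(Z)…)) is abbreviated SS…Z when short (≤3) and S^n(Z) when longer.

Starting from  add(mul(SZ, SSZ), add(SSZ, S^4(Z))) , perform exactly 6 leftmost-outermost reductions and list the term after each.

Answer: after 6 steps: S(S(add(mul(Z, SSZ), add(SSZ, S^4(Z)))))

Working:
  start: add(mul(SZ, SSZ), add(SSZ, S^4(Z)))
  step 1: add(add(SSZ, mul(Z, SSZ)), add(SSZ, S^4(Z)))
  step 2: add(S(add(SZ, mul(Z, SSZ))), add(SSZ, S^4(Z)))
  step 3: S(add(add(SZ, mul(Z, SSZ)), add(SSZ, S^4(Z))))
  step 4: S(add(S(add(Z, mul(Z, SSZ))), add(SSZ, S^4(Z))))
  step 5: S(S(add(add(Z, mul(Z, SSZ)), add(SSZ, S^4(Z)))))
  step 6: S(S(add(mul(Z, SSZ), add(SSZ, S^4(Z)))))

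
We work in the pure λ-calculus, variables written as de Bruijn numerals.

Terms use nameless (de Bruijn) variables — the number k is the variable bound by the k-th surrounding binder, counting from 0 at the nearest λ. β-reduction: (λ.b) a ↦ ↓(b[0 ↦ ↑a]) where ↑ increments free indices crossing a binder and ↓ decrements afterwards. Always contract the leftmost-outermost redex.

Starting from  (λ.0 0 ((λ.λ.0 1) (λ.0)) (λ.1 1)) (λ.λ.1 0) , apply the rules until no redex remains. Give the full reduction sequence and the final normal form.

Answer: normal form = λ.λ.1 0  (in 10 steps)

Derivation:
  start: (λ.0 0 ((λ.λ.0 1) (λ.0)) (λ.1 1)) (λ.λ.1 0)
  [1] (λ.λ.1 0) (λ.λ.1 0) ((λ.λ.0 1) (λ.0)) (λ.(λ.λ.1 0) (λ.λ.1 0))
  [2] (λ.(λ.λ.1 0) 0) ((λ.λ.0 1) (λ.0)) (λ.(λ.λ.1 0) (λ.λ.1 0))
  [3] (λ.λ.1 0) ((λ.λ.0 1) (λ.0)) (λ.(λ.λ.1 0) (λ.λ.1 0))
  [4] (λ.(λ.λ.0 1) (λ.0) 0) (λ.(λ.λ.1 0) (λ.λ.1 0))
  [5] (λ.λ.0 1) (λ.0) (λ.(λ.λ.1 0) (λ.λ.1 0))
  [6] (λ.0 (λ.0)) (λ.(λ.λ.1 0) (λ.λ.1 0))
  [7] (λ.(λ.λ.1 0) (λ.λ.1 0)) (λ.0)
  [8] (λ.λ.1 0) (λ.λ.1 0)
  [9] λ.(λ.λ.1 0) 0
  [10] λ.λ.1 0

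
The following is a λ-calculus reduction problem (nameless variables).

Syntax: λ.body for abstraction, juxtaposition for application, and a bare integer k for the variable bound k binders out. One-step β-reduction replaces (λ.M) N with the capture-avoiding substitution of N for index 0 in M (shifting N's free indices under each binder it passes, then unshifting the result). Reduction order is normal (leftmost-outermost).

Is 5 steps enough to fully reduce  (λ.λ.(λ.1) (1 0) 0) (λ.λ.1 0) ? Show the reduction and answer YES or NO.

Answer: YES — reaches normal form λ.0 0 in 2 ≤ 5 steps

Reduction:
  start: (λ.λ.(λ.1) (1 0) 0) (λ.λ.1 0)
  step 1: λ.(λ.1) ((λ.λ.1 0) 0) 0
  step 2: λ.0 0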